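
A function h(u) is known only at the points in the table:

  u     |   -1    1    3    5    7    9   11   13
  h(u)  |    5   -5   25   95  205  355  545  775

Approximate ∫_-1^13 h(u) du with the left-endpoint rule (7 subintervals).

Δu = 2.
Sum = 2·[5 + (-5) + 25 + 95 + 205 + 355 + 545] = 2450.

2450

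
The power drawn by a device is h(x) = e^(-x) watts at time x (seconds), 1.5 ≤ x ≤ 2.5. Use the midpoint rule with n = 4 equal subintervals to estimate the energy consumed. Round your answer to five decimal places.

0.14068

Δx = (2.5 − 1.5)/4 = 0.25.
Midpoints: 1.625, 1.875, 2.125, 2.375.
h(1.625) ≈ 0.19691, h(1.875) ≈ 0.15335, h(2.125) ≈ 0.11943, h(2.375) ≈ 0.09301.
Sum = Δx · [h(1.625) + h(1.875) + h(2.125) + h(2.375)].
Sum ≈ 0.14068.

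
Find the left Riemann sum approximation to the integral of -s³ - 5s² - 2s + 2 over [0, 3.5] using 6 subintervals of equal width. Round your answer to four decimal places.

Δs = (3.5 − 0)/6 = 7/12.
Left endpoints: 0, 7/12, 7/6, 1.75, 7/3, 35/12.
f(0) = 2, f(7/12) = -1843/1728, f(7/6) = -1885/216, f(1.75) = -22.171875, f(7/3) = -1150/27, f(35/12) = -122999/1728.
Sum = Δs · [f(0) + f(7/12) + f(7/6) + ...].
Sum ≈ -83.8471.

-83.8471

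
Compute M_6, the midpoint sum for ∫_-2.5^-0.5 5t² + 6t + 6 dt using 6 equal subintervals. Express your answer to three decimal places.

Δt = (-0.5 − (-2.5))/6 = 1/3.
Midpoints: -7/3, -2, -5/3, -4/3, -1, -2/3.
f(-7/3) = 173/9, f(-2) = 14, f(-5/3) = 89/9, f(-4/3) = 62/9, f(-1) = 5, f(-2/3) = 38/9.
Sum = Δt · [f(-7/3) + f(-2) + f(-5/3) + ...].
Sum ≈ 19.741.

19.741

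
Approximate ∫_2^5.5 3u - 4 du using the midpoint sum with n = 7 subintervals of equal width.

25.375

Δu = (5.5 − 2)/7 = 0.5.
Midpoints: 2.25, 2.75, 3.25, 3.75, 4.25, 4.75, 5.25.
f(2.25) = 2.75, f(2.75) = 4.25, f(3.25) = 5.75, f(3.75) = 7.25, f(4.25) = 8.75, f(4.75) = 10.25, f(5.25) = 11.75.
Sum = Δu · [f(2.25) + f(2.75) + f(3.25) + ...].
Sum = 25.375.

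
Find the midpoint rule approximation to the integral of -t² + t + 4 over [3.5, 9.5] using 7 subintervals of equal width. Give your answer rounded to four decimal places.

-208.1327

Δt = (9.5 − 3.5)/7 = 6/7.
Midpoints: 55/14, 67/14, 79/14, 6.5, 103/14, 115/14, 127/14.
f(55/14) = -1471/196, f(67/14) = -2767/196, f(79/14) = -4351/196, f(6.5) = -31.75, f(103/14) = -8383/196, f(115/14) = -10831/196, f(127/14) = -13567/196.
Sum = Δt · [f(55/14) + f(67/14) + f(79/14) + ...].
Sum ≈ -208.1327.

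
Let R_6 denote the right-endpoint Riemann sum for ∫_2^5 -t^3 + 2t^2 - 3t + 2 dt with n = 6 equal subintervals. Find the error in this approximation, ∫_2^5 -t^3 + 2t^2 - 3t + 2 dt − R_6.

22.0625

Exact integral: ∫_2^5 f(t) dt = -99.75.
R_6 = -121.8125.
Error = -99.75 − (-121.8125) = 22.0625.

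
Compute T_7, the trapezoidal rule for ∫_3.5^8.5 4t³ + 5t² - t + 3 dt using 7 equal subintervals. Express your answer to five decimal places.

Δt = (8.5 − 3.5)/7 = 5/7.
f(3.5) = 232.25, f(59/14) = 530927/1372, f(69/14) = 821007/1372, f(79/14) = 1200887/1372, f(89/14) = 1682567/1372, f(99/14) = 2278047/1372, f(109/14) = 2999327/1372, f(8.5) = 2812.25.
T_7 = (Δt/2)·[f(t_0) + 2f(t_1) + ... + 2f(t_{6}) + f(t_7)].
Sum ≈ 6039.82143.

6039.82143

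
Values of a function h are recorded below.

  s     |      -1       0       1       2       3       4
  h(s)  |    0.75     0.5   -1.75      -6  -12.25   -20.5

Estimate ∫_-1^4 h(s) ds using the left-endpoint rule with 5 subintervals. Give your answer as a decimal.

-18.75

Δs = 1.
Sum = 1·[0.75 + 0.5 + (-1.75) + (-6) + (-12.25)] = -18.75.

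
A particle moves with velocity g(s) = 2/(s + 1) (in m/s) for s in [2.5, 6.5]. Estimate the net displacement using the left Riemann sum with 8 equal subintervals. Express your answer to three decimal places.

Δs = (6.5 − 2.5)/8 = 0.5.
Left endpoints: 2.5, 3, 3.5, 4, 4.5, 5, 5.5, 6.
g(2.5) = 4/7, g(3) = 0.5, g(3.5) = 4/9, g(4) = 0.4, g(4.5) = 4/11, g(5) = 1/3, g(5.5) = 4/13, g(6) = 2/7.
Sum = Δs · [g(2.5) + g(3) + g(3.5) + ...].
Sum ≈ 1.603.

1.603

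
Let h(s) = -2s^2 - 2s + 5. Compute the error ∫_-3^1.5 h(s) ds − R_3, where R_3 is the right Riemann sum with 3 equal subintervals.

Exact integral: ∫_-3^1.5 h(s) ds = 9.
R_3 = 9.
Error = 9 − 9 = 0.

0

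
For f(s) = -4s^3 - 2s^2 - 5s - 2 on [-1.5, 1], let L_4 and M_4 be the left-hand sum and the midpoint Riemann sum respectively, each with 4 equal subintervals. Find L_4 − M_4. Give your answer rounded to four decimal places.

L_4 = 8.02734375.
M_4 ≈ -0.810547.
L_4 − M_4 ≈ 8.8379.

8.8379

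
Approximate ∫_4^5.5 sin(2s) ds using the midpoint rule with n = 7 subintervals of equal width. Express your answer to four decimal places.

Δs = (5.5 − 4)/7 = 3/14.
Midpoints: 115/28, 121/28, 127/28, 4.75, 139/28, 145/28, 151/28.
f(115/28) ≈ 0.9358, f(121/28) ≈ 0.7046, f(127/28) ≈ 0.3460, f(4.75) ≈ -0.0752, f(139/28) ≈ -0.4828, f(145/28) ≈ -0.8030, f(151/28) ≈ -0.9781.
Sum = Δs · [f(115/28) + f(121/28) + f(127/28) + ...].
Sum ≈ -0.0755.

-0.0755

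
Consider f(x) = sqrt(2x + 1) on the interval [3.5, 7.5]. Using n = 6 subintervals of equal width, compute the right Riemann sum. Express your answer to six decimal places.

Δx = (7.5 − 3.5)/6 = 2/3.
Right endpoints: 25/6, 29/6, 5.5, 37/6, 41/6, 7.5.
f(25/6) ≈ 3.055050, f(29/6) ≈ 3.265986, f(5.5) ≈ 3.464102, f(37/6) ≈ 3.651484, f(41/6) ≈ 3.829708, f(7.5) ≈ 4.000000.
Sum = Δx · [f(25/6) + f(29/6) + f(5.5) + ...].
Sum ≈ 14.177554.

14.177554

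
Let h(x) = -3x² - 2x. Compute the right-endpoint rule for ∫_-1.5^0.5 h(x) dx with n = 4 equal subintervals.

-1.25

Δx = (0.5 − (-1.5))/4 = 0.5.
Right endpoints: -1, -0.5, 0, 0.5.
h(-1) = -1, h(-0.5) = 0.25, h(0) = 0, h(0.5) = -1.75.
Sum = Δx · [h(-1) + h(-0.5) + h(0) + h(0.5)].
Sum = -1.25.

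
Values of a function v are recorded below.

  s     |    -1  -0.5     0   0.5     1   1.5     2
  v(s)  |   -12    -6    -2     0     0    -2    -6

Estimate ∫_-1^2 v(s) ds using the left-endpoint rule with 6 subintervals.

Δs = 0.5.
Sum = 0.5·[(-12) + (-6) + (-2) + 0 + 0 + (-2)] = -11.

-11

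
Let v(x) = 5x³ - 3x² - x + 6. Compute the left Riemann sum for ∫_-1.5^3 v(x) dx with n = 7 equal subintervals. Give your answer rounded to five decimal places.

Δx = (3 − (-1.5))/7 = 9/14.
Left endpoints: -1.5, -6/7, -3/14, 3/7, 15/14, 12/7, 33/14.
v(-1.5) = -16.125, v(-6/7) = 516/343, v(-3/14) = 16539/2744, v(3/7) = 1857/343, v(15/14) = 20949/2744, v(12/7) = 7086/343, v(33/14) = 143943/2744.
Sum = Δx · [v(-1.5) + v(-6/7) + v(-3/14) + ...].
Sum ≈ 49.86735.

49.86735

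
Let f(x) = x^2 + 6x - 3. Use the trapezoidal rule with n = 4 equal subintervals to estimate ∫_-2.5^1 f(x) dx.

-20.26171875

Δx = (1 − (-2.5))/4 = 0.875.
f(-2.5) = -11.75, f(-1.625) = -10.109375, f(-0.75) = -6.9375, f(0.125) = -2.234375, f(1) = 4.
T_4 = (Δx/2)·[f(x_0) + 2f(x_1) + 2f(x_2) + 2f(x_3) + f(x_4)].
Sum = -20.26171875.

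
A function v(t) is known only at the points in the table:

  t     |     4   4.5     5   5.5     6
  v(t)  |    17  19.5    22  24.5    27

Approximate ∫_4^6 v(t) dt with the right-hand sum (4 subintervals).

Δt = 0.5.
Sum = 0.5·[19.5 + 22 + 24.5 + 27] = 46.5.

46.5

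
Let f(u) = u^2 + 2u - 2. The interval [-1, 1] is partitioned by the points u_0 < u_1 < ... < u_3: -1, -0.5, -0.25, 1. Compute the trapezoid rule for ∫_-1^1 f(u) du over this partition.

Subinterval widths: 0.5, 0.25, 1.25.
f(-1) = -3, f(-0.5) = -2.75, f(-0.25) = -2.4375, f(1) = 1.
On each subinterval the trapezoid contributes (Δu_i/2)·[f(u_{i-1}) + f(u_i)].
Sum = -2.984375.

-2.984375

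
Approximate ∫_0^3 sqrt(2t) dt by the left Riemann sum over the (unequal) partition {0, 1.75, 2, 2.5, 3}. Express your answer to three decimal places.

2.586

Subinterval widths: 1.75, 0.25, 0.5, 0.5.
Left endpoints: 0, 1.75, 2, 2.5.
f(0) ≈ 0.000, f(1.75) ≈ 1.871, f(2) ≈ 2.000, f(2.5) ≈ 2.236.
Sum = Σ Δt_i · f(t_i).
Sum ≈ 2.586.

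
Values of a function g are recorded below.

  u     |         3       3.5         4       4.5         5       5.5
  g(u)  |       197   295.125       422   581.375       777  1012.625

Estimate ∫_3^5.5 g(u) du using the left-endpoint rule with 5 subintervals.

1136.25

Δu = 0.5.
Sum = 0.5·[197 + 295.125 + 422 + 581.375 + 777] = 1136.25.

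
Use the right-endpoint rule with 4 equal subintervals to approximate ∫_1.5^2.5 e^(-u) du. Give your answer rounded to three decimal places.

Δu = (2.5 − 1.5)/4 = 0.25.
Right endpoints: 1.75, 2, 2.25, 2.5.
f(1.75) ≈ 0.174, f(2) ≈ 0.135, f(2.25) ≈ 0.105, f(2.5) ≈ 0.082.
Sum = Δu · [f(1.75) + f(2) + f(2.25) + f(2.5)].
Sum ≈ 0.124.

0.124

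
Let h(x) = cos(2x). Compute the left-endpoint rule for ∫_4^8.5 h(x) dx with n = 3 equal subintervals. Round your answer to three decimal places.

Δx = (8.5 − 4)/3 = 1.5.
Left endpoints: 4, 5.5, 7.
h(4) ≈ -0.146, h(5.5) ≈ 0.004, h(7) ≈ 0.137.
Sum = Δx · [h(4) + h(5.5) + h(7)].
Sum ≈ -0.007.

-0.007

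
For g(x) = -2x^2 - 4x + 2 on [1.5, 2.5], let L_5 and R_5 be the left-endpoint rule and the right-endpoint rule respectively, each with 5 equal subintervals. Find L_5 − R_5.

2.4

L_5 = -12.98.
R_5 = -15.38.
L_5 − R_5 = 2.4.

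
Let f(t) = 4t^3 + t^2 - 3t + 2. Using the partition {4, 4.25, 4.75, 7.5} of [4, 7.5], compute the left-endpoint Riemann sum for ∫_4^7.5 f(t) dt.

Subinterval widths: 0.25, 0.5, 2.75.
Left endpoints: 4, 4.25, 4.75.
f(4) = 262, f(4.25) = 314.375, f(4.75) = 439.
Sum = Σ Δt_i · f(t_i).
Sum = 1429.9375.

1429.9375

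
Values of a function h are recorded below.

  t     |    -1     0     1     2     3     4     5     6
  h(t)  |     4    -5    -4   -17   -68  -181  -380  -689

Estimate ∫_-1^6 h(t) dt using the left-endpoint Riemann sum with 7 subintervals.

-651

Δt = 1.
Sum = 1·[4 + (-5) + (-4) + (-17) + (-68) + (-181) + (-380)] = -651.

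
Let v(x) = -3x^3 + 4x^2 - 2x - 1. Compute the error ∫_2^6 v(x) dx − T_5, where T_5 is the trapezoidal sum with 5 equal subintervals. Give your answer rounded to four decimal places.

Exact integral: ∫_2^6 v(x) dx ≈ -718.666667.
T_5 = -732.32.
Error ≈ -718.666667 − (-732.32) ≈ 13.6533.

13.6533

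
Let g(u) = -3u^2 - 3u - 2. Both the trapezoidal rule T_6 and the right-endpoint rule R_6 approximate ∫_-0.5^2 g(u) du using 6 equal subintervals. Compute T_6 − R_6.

3.90625

T_6 ≈ -18.96701.
R_6 ≈ -22.87326.
T_6 − R_6 = 3.90625.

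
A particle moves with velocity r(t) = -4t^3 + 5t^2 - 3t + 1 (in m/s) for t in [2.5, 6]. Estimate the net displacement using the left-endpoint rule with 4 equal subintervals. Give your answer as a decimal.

-694.4765625

Δt = (6 − 2.5)/4 = 0.875.
Left endpoints: 2.5, 3.375, 4.25, 5.125.
r(2.5) = -37.75, r(3.375) = -105.9453125, r(4.25) = -228.5, r(5.125) = -421.4921875.
Sum = Δt · [r(2.5) + r(3.375) + r(4.25) + r(5.125)].
Sum = -694.4765625.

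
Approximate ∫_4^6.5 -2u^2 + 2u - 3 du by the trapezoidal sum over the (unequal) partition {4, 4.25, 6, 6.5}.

-123.5

Subinterval widths: 0.25, 1.75, 0.5.
f(4) = -27, f(4.25) = -30.625, f(6) = -63, f(6.5) = -74.5.
On each subinterval the trapezoid contributes (Δu_i/2)·[f(u_{i-1}) + f(u_i)].
Sum = -123.5.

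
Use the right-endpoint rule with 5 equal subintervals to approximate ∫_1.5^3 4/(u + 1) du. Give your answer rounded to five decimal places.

Δu = (3 − 1.5)/5 = 0.3.
Right endpoints: 1.8, 2.1, 2.4, 2.7, 3.
f(1.8) = 10/7, f(2.1) = 40/31, f(2.4) = 20/17, f(2.7) = 40/37, f(3) = 1.
Sum = Δu · [f(1.8) + f(2.1) + f(2.4) + f(2.7) + f(3)].
Sum ≈ 1.79293.

1.79293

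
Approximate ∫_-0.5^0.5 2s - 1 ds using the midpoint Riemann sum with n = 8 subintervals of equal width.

Δs = (0.5 − (-0.5))/8 = 0.125.
Midpoints: -0.4375, -0.3125, -0.1875, -0.0625, 0.0625, 0.1875, 0.3125, 0.4375.
f(-0.4375) = -1.875, f(-0.3125) = -1.625, f(-0.1875) = -1.375, f(-0.0625) = -1.125, f(0.0625) = -0.875, f(0.1875) = -0.625, f(0.3125) = -0.375, f(0.4375) = -0.125.
Sum = Δs · [f(-0.4375) + f(-0.3125) + f(-0.1875) + ...].
Sum = -1.

-1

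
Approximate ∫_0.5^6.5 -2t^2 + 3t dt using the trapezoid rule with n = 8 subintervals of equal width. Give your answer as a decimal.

Δt = (6.5 − 0.5)/8 = 0.75.
f(0.5) = 1, f(1.25) = 0.625, f(2) = -2, f(2.75) = -6.875, f(3.5) = -14, f(4.25) = -23.375, f(5) = -35, f(5.75) = -48.875, f(6.5) = -65.
T_8 = (Δt/2)·[f(t_0) + 2f(t_1) + ... + 2f(t_{7}) + f(t_8)].
Sum = -121.125.

-121.125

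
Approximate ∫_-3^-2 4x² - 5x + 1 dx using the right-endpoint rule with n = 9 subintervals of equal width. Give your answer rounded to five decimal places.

Δx = (-2 − (-3))/9 = 1/9.
Right endpoints: -26/9, -25/9, -8/3, -23/9, -22/9, -7/3, -20/9, -19/9, -2.
f(-26/9) = 3955/81, f(-25/9) = 3706/81, f(-8/3) = 385/9, f(-23/9) = 3232/81, f(-22/9) = 3007/81, f(-7/3) = 310/9, f(-20/9) = 2581/81, f(-19/9) = 2380/81, f(-2) = 27.
Sum = Δx · [f(-26/9) + f(-25/9) + f(-8/3) + ...].
Sum ≈ 37.45267.

37.45267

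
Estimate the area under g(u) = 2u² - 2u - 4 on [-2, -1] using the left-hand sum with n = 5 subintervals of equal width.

4.48

Δu = (-1 − (-2))/5 = 0.2.
Left endpoints: -2, -1.8, -1.6, -1.4, -1.2.
g(-2) = 8, g(-1.8) = 6.08, g(-1.6) = 4.32, g(-1.4) = 2.72, g(-1.2) = 1.28.
Sum = Δu · [g(-2) + g(-1.8) + g(-1.6) + g(-1.4) + g(-1.2)].
Sum = 4.48.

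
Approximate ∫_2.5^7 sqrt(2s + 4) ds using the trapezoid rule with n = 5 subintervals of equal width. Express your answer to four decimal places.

Δs = (7 − 2.5)/5 = 0.9.
f(2.5) ≈ 3.0000, f(3.4) ≈ 3.2863, f(4.3) ≈ 3.5496, f(5.2) ≈ 3.7947, f(6.1) ≈ 4.0249, f(7) ≈ 4.2426.
T_5 = (Δs/2)·[f(s_0) + 2f(s_1) + ... + 2f(s_{4}) + f(s_5)].
Sum ≈ 16.4493.

16.4493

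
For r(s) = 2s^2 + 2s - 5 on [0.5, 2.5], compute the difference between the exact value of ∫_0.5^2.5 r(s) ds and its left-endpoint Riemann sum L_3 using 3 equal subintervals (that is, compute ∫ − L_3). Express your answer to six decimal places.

5.037037

Exact integral: ∫_0.5^2.5 r(s) ds ≈ 6.33333333.
L_3 ≈ 1.29629630.
Error ≈ 6.33333333 − 1.29629630 ≈ 5.037037.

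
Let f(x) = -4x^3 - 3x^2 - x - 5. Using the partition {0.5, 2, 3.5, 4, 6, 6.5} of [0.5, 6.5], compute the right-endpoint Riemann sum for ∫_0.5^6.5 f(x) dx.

-3142.5

Subinterval widths: 1.5, 1.5, 0.5, 2, 0.5.
Right endpoints: 2, 3.5, 4, 6, 6.5.
f(2) = -51, f(3.5) = -216.75, f(4) = -313, f(6) = -983, f(6.5) = -1236.75.
Sum = Σ Δx_i · f(x_i).
Sum = -3142.5.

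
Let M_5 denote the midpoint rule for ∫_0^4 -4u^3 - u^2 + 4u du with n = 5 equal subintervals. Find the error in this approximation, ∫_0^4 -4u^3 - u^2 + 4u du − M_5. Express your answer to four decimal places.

-5.3333

Exact integral: ∫_0^4 f(u) du ≈ -245.333333.
M_5 = -240.
Error ≈ -245.333333 − (-240) ≈ -5.3333.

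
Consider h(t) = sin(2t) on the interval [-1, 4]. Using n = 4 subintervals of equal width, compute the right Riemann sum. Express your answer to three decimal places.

1.130

Δt = (4 − (-1))/4 = 1.25.
Right endpoints: 0.25, 1.5, 2.75, 4.
h(0.25) ≈ 0.479, h(1.5) ≈ 0.141, h(2.75) ≈ -0.706, h(4) ≈ 0.989.
Sum = Δt · [h(0.25) + h(1.5) + h(2.75) + h(4)].
Sum ≈ 1.130.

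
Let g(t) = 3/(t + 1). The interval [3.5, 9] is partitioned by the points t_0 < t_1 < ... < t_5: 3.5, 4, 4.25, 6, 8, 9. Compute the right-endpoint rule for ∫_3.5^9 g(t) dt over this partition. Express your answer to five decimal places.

2.15952

Subinterval widths: 0.5, 0.25, 1.75, 2, 1.
Right endpoints: 4, 4.25, 6, 8, 9.
g(4) = 0.6, g(4.25) = 4/7, g(6) = 3/7, g(8) = 1/3, g(9) = 0.3.
Sum = Σ Δt_i · g(t_i).
Sum ≈ 2.15952.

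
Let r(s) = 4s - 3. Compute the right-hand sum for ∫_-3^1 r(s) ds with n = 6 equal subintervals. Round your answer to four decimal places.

-22.6667

Δs = (1 − (-3))/6 = 2/3.
Right endpoints: -7/3, -5/3, -1, -1/3, 1/3, 1.
r(-7/3) = -37/3, r(-5/3) = -29/3, r(-1) = -7, r(-1/3) = -13/3, r(1/3) = -5/3, r(1) = 1.
Sum = Δs · [r(-7/3) + r(-5/3) + r(-1) + ...].
Sum ≈ -22.6667.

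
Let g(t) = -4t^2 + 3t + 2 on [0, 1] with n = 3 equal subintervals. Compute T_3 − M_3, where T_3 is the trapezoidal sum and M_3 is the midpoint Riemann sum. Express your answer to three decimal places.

T_3 ≈ 2.09259.
M_3 ≈ 2.20370.
T_3 − M_3 ≈ -0.111.

-0.111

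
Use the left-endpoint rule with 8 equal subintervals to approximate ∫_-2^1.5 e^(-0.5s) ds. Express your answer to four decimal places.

Δs = (1.5 − (-2))/8 = 0.4375.
Left endpoints: -2, -1.5625, -1.125, -0.6875, -0.25, 0.1875, 0.625, 1.0625.
f(-2) ≈ 2.7183, f(-1.5625) ≈ 2.1842, f(-1.125) ≈ 1.7551, f(-0.6875) ≈ 1.4102, f(-0.25) ≈ 1.1331, f(0.1875) ≈ 0.9105, f(0.625) ≈ 0.7316, f(1.0625) ≈ 0.5879.
Sum = Δs · [f(-2) + f(-1.5625) + f(-1.125) + ...].
Sum ≈ 5.0010.

5.0010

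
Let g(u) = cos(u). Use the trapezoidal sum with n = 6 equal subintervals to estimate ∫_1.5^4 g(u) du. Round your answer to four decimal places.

-1.7288

Δu = (4 − 1.5)/6 = 5/12.
g(1.5) ≈ 0.0707, g(23/12) ≈ -0.3390, g(7/3) ≈ -0.6908, g(2.75) ≈ -0.9243, g(19/6) ≈ -0.9997, g(43/12) ≈ -0.9040, g(4) ≈ -0.6536.
T_6 = (Δu/2)·[g(u_0) + 2g(u_1) + ... + 2g(u_{5}) + g(u_6)].
Sum ≈ -1.7288.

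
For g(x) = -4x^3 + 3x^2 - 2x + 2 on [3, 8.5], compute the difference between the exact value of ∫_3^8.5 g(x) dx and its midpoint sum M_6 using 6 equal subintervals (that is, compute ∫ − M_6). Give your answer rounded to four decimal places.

-25.4184

Exact integral: ∫_3^8.5 g(x) dx = -4604.1875.
M_6 ≈ -4578.769097.
Error ≈ -4604.1875 − (-4578.769097) ≈ -25.4184.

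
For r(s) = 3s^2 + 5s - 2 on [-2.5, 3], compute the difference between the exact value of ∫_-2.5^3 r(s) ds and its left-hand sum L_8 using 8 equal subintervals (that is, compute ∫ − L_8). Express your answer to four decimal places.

Exact integral: ∫_-2.5^3 r(s) ds = 38.5.
L_8 ≈ 27.510742.
Error ≈ 38.5 − 27.510742 ≈ 10.9893.

10.9893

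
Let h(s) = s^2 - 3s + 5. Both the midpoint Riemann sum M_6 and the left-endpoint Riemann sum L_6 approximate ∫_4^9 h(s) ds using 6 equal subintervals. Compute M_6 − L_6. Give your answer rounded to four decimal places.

19.9653

M_6 ≈ 148.877315.
L_6 ≈ 128.912037.
M_6 − L_6 ≈ 19.9653.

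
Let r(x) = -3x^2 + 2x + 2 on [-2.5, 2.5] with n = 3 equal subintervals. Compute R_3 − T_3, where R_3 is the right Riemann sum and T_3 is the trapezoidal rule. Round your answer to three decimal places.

8.333

R_3 ≈ -19.86111.
T_3 ≈ -28.19444.
R_3 − T_3 ≈ 8.333.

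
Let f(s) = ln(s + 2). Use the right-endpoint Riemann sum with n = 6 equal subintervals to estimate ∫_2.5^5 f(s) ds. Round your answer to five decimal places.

Δs = (5 − 2.5)/6 = 5/12.
Right endpoints: 35/12, 10/3, 3.75, 25/6, 55/12, 5.
f(35/12) ≈ 1.59263, f(10/3) ≈ 1.67398, f(3.75) ≈ 1.74920, f(25/6) ≈ 1.81916, f(55/12) ≈ 1.88454, f(5) ≈ 1.94591.
Sum = Δs · [f(35/12) + f(10/3) + f(3.75) + ...].
Sum ≈ 4.44392.

4.44392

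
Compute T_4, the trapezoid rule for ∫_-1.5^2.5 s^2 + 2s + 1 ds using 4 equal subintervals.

15

Δs = (2.5 − (-1.5))/4 = 1.
f(-1.5) = 0.25, f(-0.5) = 0.25, f(0.5) = 2.25, f(1.5) = 6.25, f(2.5) = 12.25.
T_4 = (Δs/2)·[f(s_0) + 2f(s_1) + 2f(s_2) + 2f(s_3) + f(s_4)].
Sum = 15.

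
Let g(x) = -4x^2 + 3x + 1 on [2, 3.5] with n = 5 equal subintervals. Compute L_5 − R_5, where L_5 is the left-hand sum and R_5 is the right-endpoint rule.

L_5 = -28.44.
R_5 = -36.99.
L_5 − R_5 = 8.55.

8.55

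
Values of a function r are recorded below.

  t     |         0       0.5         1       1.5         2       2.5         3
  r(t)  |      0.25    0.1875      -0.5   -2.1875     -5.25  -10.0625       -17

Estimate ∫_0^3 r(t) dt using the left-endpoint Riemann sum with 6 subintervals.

-8.78125

Δt = 0.5.
Sum = 0.5·[0.25 + 0.1875 + (-0.5) + (-2.1875) + (-5.25) + (-10.0625)] = -8.78125.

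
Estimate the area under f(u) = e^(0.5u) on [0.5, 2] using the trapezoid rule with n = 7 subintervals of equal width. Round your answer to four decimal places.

2.8713

Δu = (2 − 0.5)/7 = 3/14.
f(0.5) ≈ 1.2840, f(5/7) ≈ 1.4292, f(13/14) ≈ 1.5909, f(8/7) ≈ 1.7708, f(19/14) ≈ 1.9711, f(11/7) ≈ 2.1940, f(25/14) ≈ 2.4421, f(2) ≈ 2.7183.
T_7 = (Δu/2)·[f(u_0) + 2f(u_1) + ... + 2f(u_{6}) + f(u_7)].
Sum ≈ 2.8713.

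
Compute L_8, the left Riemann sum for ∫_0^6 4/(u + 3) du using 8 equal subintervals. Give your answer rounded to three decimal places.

4.746

Δu = (6 − 0)/8 = 0.75.
Left endpoints: 0, 0.75, 1.5, 2.25, 3, 3.75, 4.5, 5.25.
f(0) = 4/3, f(0.75) = 16/15, f(1.5) = 8/9, f(2.25) = 16/21, f(3) = 2/3, f(3.75) = 16/27, f(4.5) = 8/15, f(5.25) = 16/33.
Sum = Δu · [f(0) + f(0.75) + f(1.5) + ...].
Sum ≈ 4.746.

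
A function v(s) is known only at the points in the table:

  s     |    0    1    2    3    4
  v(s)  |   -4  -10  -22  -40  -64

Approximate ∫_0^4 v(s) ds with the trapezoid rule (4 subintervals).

Δs = 1.
T_4 = (1/2)·[(-4) + 2·(-10) + 2·(-22) + 2·(-40) + (-64)] = -106.

-106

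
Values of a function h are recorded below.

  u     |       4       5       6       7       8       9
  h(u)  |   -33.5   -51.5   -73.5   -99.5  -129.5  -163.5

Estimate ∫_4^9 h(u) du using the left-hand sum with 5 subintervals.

Δu = 1.
Sum = 1·[(-33.5) + (-51.5) + (-73.5) + (-99.5) + (-129.5)] = -387.5.

-387.5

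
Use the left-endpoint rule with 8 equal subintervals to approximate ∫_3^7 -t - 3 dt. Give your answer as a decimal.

Δt = (7 − 3)/8 = 0.5.
Left endpoints: 3, 3.5, 4, 4.5, 5, 5.5, 6, 6.5.
f(3) = -6, f(3.5) = -6.5, f(4) = -7, f(4.5) = -7.5, f(5) = -8, f(5.5) = -8.5, f(6) = -9, f(6.5) = -9.5.
Sum = Δt · [f(3) + f(3.5) + f(4) + ...].
Sum = -31.

-31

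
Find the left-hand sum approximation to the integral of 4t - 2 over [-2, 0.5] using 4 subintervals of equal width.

-15.625

Δt = (0.5 − (-2))/4 = 0.625.
Left endpoints: -2, -1.375, -0.75, -0.125.
f(-2) = -10, f(-1.375) = -7.5, f(-0.75) = -5, f(-0.125) = -2.5.
Sum = Δt · [f(-2) + f(-1.375) + f(-0.75) + f(-0.125)].
Sum = -15.625.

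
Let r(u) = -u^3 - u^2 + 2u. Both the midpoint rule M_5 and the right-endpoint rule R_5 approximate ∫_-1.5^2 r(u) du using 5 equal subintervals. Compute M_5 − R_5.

2.8940625

M_5 = -4.5259375.
R_5 = -7.42.
M_5 − R_5 = 2.8940625.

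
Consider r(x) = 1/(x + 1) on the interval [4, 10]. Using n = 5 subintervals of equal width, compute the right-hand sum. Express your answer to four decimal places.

0.7268

Δx = (10 − 4)/5 = 1.2.
Right endpoints: 5.2, 6.4, 7.6, 8.8, 10.
r(5.2) = 5/31, r(6.4) = 5/37, r(7.6) = 5/43, r(8.8) = 5/49, r(10) = 1/11.
Sum = Δx · [r(5.2) + r(6.4) + r(7.6) + r(8.8) + r(10)].
Sum ≈ 0.7268.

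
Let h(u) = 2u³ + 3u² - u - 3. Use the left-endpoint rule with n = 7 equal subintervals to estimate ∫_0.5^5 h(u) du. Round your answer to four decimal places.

314.8163

Δu = (5 − 0.5)/7 = 9/14.
Left endpoints: 0.5, 8/7, 25/14, 17/7, 43/14, 26/7, 61/14.
h(0.5) = -2.5, h(8/7) = 947/343, h(25/14) = 5546/343, h(17/7) = 14033/343, h(43/14) = 55003/686, h(26/7) = 47045/343, h(61/14) = 73757/343.
Sum = Δu · [h(0.5) + h(8/7) + h(25/14) + ...].
Sum ≈ 314.8163.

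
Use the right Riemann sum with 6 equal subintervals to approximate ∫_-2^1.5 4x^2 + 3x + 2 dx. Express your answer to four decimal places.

Δx = (1.5 − (-2))/6 = 7/12.
Right endpoints: -17/12, -5/6, -0.25, 1/3, 11/12, 1.5.
f(-17/12) = 52/9, f(-5/6) = 41/18, f(-0.25) = 1.5, f(1/3) = 31/9, f(11/12) = 73/9, f(1.5) = 15.5.
Sum = Δx · [f(-17/12) + f(-5/6) + f(-0.25) + ...].
Sum ≈ 21.3565.

21.3565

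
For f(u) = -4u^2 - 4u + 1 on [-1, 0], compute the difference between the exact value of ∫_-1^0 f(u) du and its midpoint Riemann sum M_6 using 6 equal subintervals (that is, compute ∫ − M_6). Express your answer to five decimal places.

-0.00926

Exact integral: ∫_-1^0 f(u) du ≈ 1.6666667.
M_6 ≈ 1.6759259.
Error ≈ 1.6666667 − 1.6759259 ≈ -0.00926.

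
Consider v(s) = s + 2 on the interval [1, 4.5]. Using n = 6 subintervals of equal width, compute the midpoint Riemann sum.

Δs = (4.5 − 1)/6 = 7/12.
Midpoints: 31/24, 1.875, 59/24, 73/24, 3.625, 101/24.
v(31/24) = 79/24, v(1.875) = 3.875, v(59/24) = 107/24, v(73/24) = 121/24, v(3.625) = 5.625, v(101/24) = 149/24.
Sum = Δs · [v(31/24) + v(1.875) + v(59/24) + ...].
Sum = 16.625.

16.625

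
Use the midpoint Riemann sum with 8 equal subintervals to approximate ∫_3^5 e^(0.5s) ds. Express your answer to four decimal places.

15.3916

Δs = (5 − 3)/8 = 0.25.
Midpoints: 3.125, 3.375, 3.625, 3.875, 4.125, 4.375, 4.625, 4.875.
f(3.125) ≈ 4.7707, f(3.375) ≈ 5.4059, f(3.625) ≈ 6.1257, f(3.875) ≈ 6.9414, f(4.125) ≈ 7.8656, f(4.375) ≈ 8.9129, f(4.625) ≈ 10.0996, f(4.875) ≈ 11.4444.
Sum = Δs · [f(3.125) + f(3.375) + f(3.625) + ...].
Sum ≈ 15.3916.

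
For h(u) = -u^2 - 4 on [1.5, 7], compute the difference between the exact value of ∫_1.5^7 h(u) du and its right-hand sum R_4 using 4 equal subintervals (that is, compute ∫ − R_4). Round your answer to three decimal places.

33.874

Exact integral: ∫_1.5^7 h(u) du ≈ -135.20833.
R_4 = -169.08203125.
Error ≈ -135.20833 − (-169.08203125) ≈ 33.874.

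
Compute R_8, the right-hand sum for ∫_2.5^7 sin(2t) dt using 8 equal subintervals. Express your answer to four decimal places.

0.6139

Δt = (7 − 2.5)/8 = 0.5625.
Right endpoints: 3.0625, 3.625, 4.1875, 4.75, 5.3125, 5.875, 6.4375, 7.
f(3.0625) ≈ -0.1575, f(3.625) ≈ 0.8231, f(4.1875) ≈ 0.8673, f(4.75) ≈ -0.0752, f(5.3125) ≈ -0.9321, f(5.875) ≈ -0.7287, f(6.4375) ≈ 0.3038, f(7) ≈ 0.9906.
Sum = Δt · [f(3.0625) + f(3.625) + f(4.1875) + ...].
Sum ≈ 0.6139.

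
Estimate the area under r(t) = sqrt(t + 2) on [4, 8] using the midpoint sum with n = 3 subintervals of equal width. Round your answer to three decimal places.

Δt = (8 − 4)/3 = 4/3.
Midpoints: 14/3, 6, 22/3.
r(14/3) ≈ 2.582, r(6) ≈ 2.828, r(22/3) ≈ 3.055.
Sum = Δt · [r(14/3) + r(6) + r(22/3)].
Sum ≈ 11.287.

11.287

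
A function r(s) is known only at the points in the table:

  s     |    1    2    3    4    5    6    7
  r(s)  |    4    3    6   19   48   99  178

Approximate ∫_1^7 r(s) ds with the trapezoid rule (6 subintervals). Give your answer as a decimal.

Δs = 1.
T_6 = (1/2)·[4 + 2·3 + 2·6 + 2·19 + 2·48 + 2·99 + 178] = 266.

266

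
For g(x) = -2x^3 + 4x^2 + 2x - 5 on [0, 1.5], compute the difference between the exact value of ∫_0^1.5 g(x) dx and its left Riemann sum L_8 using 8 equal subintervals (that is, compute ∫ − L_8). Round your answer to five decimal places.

Exact integral: ∫_0^1.5 g(x) dx = -3.28125.
L_8 ≈ -3.7778320.
Error ≈ -3.28125 − (-3.7778320) ≈ 0.49658.

0.49658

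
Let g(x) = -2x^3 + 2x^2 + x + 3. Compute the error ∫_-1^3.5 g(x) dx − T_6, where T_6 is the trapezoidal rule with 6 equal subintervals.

Exact integral: ∫_-1^3.5 g(x) dx = -26.15625.
T_6 = -28.4765625.
Error = -26.15625 − (-28.4765625) = 2.3203125.

2.3203125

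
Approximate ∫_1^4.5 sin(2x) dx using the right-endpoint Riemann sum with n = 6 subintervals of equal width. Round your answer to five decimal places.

0.07375

Δx = (4.5 − 1)/6 = 7/12.
Right endpoints: 19/12, 13/6, 2.75, 10/3, 47/12, 4.5.
f(19/12) ≈ -0.02507, f(13/6) ≈ -0.92901, f(2.75) ≈ -0.70554, f(10/3) ≈ 0.37415, f(47/12) ≈ 0.99979, f(4.5) ≈ 0.41212.
Sum = Δx · [f(19/12) + f(13/6) + f(2.75) + ...].
Sum ≈ 0.07375.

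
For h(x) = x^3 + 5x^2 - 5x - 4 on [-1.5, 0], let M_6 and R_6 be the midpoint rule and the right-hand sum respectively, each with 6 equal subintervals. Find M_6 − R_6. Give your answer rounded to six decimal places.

M_6 ≈ 3.96289062.
R_6 = 2.10546875.
M_6 − R_6 ≈ 1.857422.

1.857422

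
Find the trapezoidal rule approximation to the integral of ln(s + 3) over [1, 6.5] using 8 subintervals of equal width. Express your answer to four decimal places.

Δs = (6.5 − 1)/8 = 0.6875.
f(1) ≈ 1.3863, f(1.6875) ≈ 1.5449, f(2.375) ≈ 1.6818, f(3.0625) ≈ 1.8021, f(3.75) ≈ 1.9095, f(4.4375) ≈ 2.0065, f(5.125) ≈ 2.0949, f(5.8125) ≈ 2.1762, f(6.5) ≈ 2.2513.
T_8 = (Δs/2)·[f(s_0) + 2f(s_1) + ... + 2f(s_{7}) + f(s_8)].
Sum ≈ 10.3364.

10.3364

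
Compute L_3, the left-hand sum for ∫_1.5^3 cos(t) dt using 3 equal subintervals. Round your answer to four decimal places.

Δt = (3 − 1.5)/3 = 0.5.
Left endpoints: 1.5, 2, 2.5.
f(1.5) ≈ 0.0707, f(2) ≈ -0.4161, f(2.5) ≈ -0.8011.
Sum = Δt · [f(1.5) + f(2) + f(2.5)].
Sum ≈ -0.5733.

-0.5733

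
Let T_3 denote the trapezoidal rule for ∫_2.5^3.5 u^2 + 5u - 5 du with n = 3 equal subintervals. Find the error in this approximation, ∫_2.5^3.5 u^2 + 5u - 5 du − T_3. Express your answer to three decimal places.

Exact integral: ∫_2.5^3.5 f(u) du ≈ 19.08333.
T_3 ≈ 19.10185.
Error ≈ 19.08333 − 19.10185 ≈ -0.019.

-0.019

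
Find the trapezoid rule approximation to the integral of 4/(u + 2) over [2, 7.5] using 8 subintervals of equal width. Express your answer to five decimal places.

Δu = (7.5 − 2)/8 = 0.6875.
f(2) = 1, f(2.6875) = 64/75, f(3.375) = 32/43, f(4.0625) = 64/97, f(4.75) = 16/27, f(5.4375) = 64/119, f(6.125) = 32/65, f(6.8125) = 64/141, f(7.5) = 8/19.
T_8 = (Δu/2)·[f(u_0) + 2f(u_1) + ... + 2f(u_{7}) + f(u_8)].
Sum ≈ 3.46806.

3.46806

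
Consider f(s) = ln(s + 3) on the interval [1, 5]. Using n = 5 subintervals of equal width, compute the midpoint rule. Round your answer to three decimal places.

7.094

Δs = (5 − 1)/5 = 0.8.
Midpoints: 1.4, 2.2, 3, 3.8, 4.6.
f(1.4) ≈ 1.482, f(2.2) ≈ 1.649, f(3) ≈ 1.792, f(3.8) ≈ 1.917, f(4.6) ≈ 2.028.
Sum = Δs · [f(1.4) + f(2.2) + f(3) + f(3.8) + f(4.6)].
Sum ≈ 7.094.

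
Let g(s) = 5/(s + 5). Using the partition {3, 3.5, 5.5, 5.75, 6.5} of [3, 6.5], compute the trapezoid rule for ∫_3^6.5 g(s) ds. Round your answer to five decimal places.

1.82286

Subinterval widths: 0.5, 2, 0.25, 0.75.
g(3) = 0.625, g(3.5) = 10/17, g(5.5) = 10/21, g(5.75) = 20/43, g(6.5) = 10/23.
On each subinterval the trapezoid contributes (Δs_i/2)·[g(s_{i-1}) + g(s_i)].
Sum ≈ 1.82286.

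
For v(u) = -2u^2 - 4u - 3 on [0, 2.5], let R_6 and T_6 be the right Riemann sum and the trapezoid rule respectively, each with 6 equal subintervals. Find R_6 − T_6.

R_6 ≈ -35.2488426.
T_6 ≈ -30.5613426.
R_6 − T_6 = -4.6875.

-4.6875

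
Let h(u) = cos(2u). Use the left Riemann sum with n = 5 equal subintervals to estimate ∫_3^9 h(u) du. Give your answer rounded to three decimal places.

Δu = (9 − 3)/5 = 1.2.
Left endpoints: 3, 4.2, 5.4, 6.6, 7.8.
h(3) ≈ 0.960, h(4.2) ≈ -0.519, h(5.4) ≈ -0.194, h(6.6) ≈ 0.806, h(7.8) ≈ -0.994.
Sum = Δu · [h(3) + h(4.2) + h(5.4) + h(6.6) + h(7.8)].
Sum ≈ 0.070.

0.070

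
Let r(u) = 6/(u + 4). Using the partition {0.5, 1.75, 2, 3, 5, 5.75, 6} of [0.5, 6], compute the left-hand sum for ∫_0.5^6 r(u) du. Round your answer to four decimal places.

Subinterval widths: 1.25, 0.25, 1, 2, 0.75, 0.25.
Left endpoints: 0.5, 1.75, 2, 3, 5, 5.75.
r(0.5) = 4/3, r(1.75) = 24/23, r(2) = 1, r(3) = 6/7, r(5) = 2/3, r(5.75) = 8/13.
Sum = Σ Δu_i · r(u_i).
Sum ≈ 5.2957.

5.2957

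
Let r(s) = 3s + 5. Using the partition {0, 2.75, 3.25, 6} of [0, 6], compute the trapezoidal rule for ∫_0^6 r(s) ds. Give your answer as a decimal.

Subinterval widths: 2.75, 0.5, 2.75.
r(0) = 5, r(2.75) = 13.25, r(3.25) = 14.75, r(6) = 23.
On each subinterval the trapezoid contributes (Δs_i/2)·[r(s_{i-1}) + r(s_i)].
Sum = 84.

84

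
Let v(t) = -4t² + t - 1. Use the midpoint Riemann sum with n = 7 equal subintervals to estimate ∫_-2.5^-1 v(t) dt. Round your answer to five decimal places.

-23.60204

Δt = (-1 − (-2.5))/7 = 3/14.
Midpoints: -67/28, -61/28, -55/28, -1.75, -43/28, -37/28, -31/28.
v(-67/28) = -2577/98, v(-61/28) = -1086/49, v(-55/28) = -1803/98, v(-1.75) = -15, v(-43/28) = -1173/98, v(-37/28) = -456/49, v(-31/28) = -687/98.
Sum = Δt · [v(-67/28) + v(-61/28) + v(-55/28) + ...].
Sum ≈ -23.60204.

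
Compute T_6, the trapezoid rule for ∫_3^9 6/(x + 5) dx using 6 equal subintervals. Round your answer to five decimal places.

Δx = (9 − 3)/6 = 1.
f(3) = 0.75, f(4) = 2/3, f(5) = 0.6, f(6) = 6/11, f(7) = 0.5, f(8) = 6/13, f(9) = 3/7.
T_6 = (Δx/2)·[f(x_0) + 2f(x_1) + ... + 2f(x_{5}) + f(x_6)].
Sum ≈ 3.36295.

3.36295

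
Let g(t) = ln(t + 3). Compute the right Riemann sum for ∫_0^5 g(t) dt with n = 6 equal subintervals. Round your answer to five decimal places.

Δt = (5 − 0)/6 = 5/6.
Right endpoints: 5/6, 5/3, 2.5, 10/3, 25/6, 5.
g(5/6) ≈ 1.34373, g(5/3) ≈ 1.54045, g(2.5) ≈ 1.70475, g(10/3) ≈ 1.84583, g(25/6) ≈ 1.96944, g(5) ≈ 2.07944.
Sum = Δt · [g(5/6) + g(5/3) + g(2.5) + ...].
Sum ≈ 8.73636.

8.73636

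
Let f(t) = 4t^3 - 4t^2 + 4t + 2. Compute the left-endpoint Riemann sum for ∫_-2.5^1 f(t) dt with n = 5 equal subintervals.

Δt = (1 − (-2.5))/5 = 0.7.
Left endpoints: -2.5, -1.8, -1.1, -0.4, 0.3.
f(-2.5) = -95.5, f(-1.8) = -41.488, f(-1.1) = -12.564, f(-0.4) = -0.496, f(0.3) = 2.948.
Sum = Δt · [f(-2.5) + f(-1.8) + f(-1.1) + f(-0.4) + f(0.3)].
Sum = -102.97.

-102.97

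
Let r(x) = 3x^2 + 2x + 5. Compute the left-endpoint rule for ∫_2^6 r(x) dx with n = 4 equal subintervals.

210

Δx = (6 − 2)/4 = 1.
Left endpoints: 2, 3, 4, 5.
r(2) = 21, r(3) = 38, r(4) = 61, r(5) = 90.
Sum = Δx · [r(2) + r(3) + r(4) + r(5)].
Sum = 210.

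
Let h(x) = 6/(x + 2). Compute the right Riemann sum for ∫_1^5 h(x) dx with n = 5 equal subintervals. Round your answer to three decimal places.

4.655

Δx = (5 − 1)/5 = 0.8.
Right endpoints: 1.8, 2.6, 3.4, 4.2, 5.
h(1.8) = 30/19, h(2.6) = 30/23, h(3.4) = 10/9, h(4.2) = 30/31, h(5) = 6/7.
Sum = Δx · [h(1.8) + h(2.6) + h(3.4) + h(4.2) + h(5)].
Sum ≈ 4.655.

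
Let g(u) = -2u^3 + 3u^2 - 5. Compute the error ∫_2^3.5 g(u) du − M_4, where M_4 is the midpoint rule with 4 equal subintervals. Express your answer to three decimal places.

-0.237

Exact integral: ∫_2^3.5 g(u) du = -39.65625.
M_4 ≈ -39.41895.
Error ≈ -39.65625 − (-39.41895) ≈ -0.237.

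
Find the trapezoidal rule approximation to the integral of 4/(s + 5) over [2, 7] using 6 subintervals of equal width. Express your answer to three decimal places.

Δs = (7 − 2)/6 = 5/6.
f(2) = 4/7, f(17/6) = 24/47, f(11/3) = 6/13, f(4.5) = 8/19, f(16/3) = 12/31, f(37/6) = 24/67, f(7) = 1/3.
T_6 = (Δs/2)·[f(s_0) + 2f(s_1) + ... + 2f(s_{5}) + f(s_6)].
Sum ≈ 2.159.

2.159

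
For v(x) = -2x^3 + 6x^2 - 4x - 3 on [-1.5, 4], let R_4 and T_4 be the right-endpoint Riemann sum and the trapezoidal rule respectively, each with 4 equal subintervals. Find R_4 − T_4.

R_4 ≈ -88.36523.
T_4 ≈ -37.31836.
R_4 − T_4 = -51.046875.

-51.046875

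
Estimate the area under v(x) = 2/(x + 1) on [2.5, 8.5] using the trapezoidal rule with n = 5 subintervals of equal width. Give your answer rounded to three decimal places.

2.014

Δx = (8.5 − 2.5)/5 = 1.2.
v(2.5) = 4/7, v(3.7) = 20/47, v(4.9) = 20/59, v(6.1) = 20/71, v(7.3) = 20/83, v(8.5) = 4/19.
T_5 = (Δx/2)·[v(x_0) + 2v(x_1) + ... + 2v(x_{4}) + v(x_5)].
Sum ≈ 2.014.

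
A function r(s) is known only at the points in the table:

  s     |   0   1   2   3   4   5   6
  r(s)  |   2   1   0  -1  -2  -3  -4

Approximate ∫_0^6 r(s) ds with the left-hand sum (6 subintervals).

Δs = 1.
Sum = 1·[2 + 1 + 0 + (-1) + (-2) + (-3)] = -3.

-3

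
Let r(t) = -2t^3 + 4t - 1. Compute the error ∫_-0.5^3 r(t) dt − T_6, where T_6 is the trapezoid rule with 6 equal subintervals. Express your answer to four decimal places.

Exact integral: ∫_-0.5^3 r(t) dt = -26.46875.
T_6 ≈ -27.957465.
Error ≈ -26.46875 − (-27.957465) ≈ 1.4887.

1.4887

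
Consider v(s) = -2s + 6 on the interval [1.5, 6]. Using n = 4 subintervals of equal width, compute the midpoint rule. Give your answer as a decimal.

Δs = (6 − 1.5)/4 = 1.125.
Midpoints: 2.0625, 3.1875, 4.3125, 5.4375.
v(2.0625) = 1.875, v(3.1875) = -0.375, v(4.3125) = -2.625, v(5.4375) = -4.875.
Sum = Δs · [v(2.0625) + v(3.1875) + v(4.3125) + v(5.4375)].
Sum = -6.75.

-6.75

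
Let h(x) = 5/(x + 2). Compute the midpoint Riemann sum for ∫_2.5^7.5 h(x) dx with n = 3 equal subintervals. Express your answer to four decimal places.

3.7145

Δx = (7.5 − 2.5)/3 = 5/3.
Midpoints: 10/3, 5, 20/3.
h(10/3) = 0.9375, h(5) = 5/7, h(20/3) = 15/26.
Sum = Δx · [h(10/3) + h(5) + h(20/3)].
Sum ≈ 3.7145.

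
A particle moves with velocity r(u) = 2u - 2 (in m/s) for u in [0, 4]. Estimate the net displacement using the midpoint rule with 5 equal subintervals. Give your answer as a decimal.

Δu = (4 − 0)/5 = 0.8.
Midpoints: 0.4, 1.2, 2, 2.8, 3.6.
r(0.4) = -1.2, r(1.2) = 0.4, r(2) = 2, r(2.8) = 3.6, r(3.6) = 5.2.
Sum = Δu · [r(0.4) + r(1.2) + r(2) + r(2.8) + r(3.6)].
Sum = 8.

8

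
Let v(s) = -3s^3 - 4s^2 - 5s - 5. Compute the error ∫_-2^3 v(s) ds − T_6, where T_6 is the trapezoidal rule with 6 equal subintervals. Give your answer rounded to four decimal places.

4.9190

Exact integral: ∫_-2^3 v(s) ds ≈ -132.916667.
T_6 ≈ -137.835648.
Error ≈ -132.916667 − (-137.835648) ≈ 4.9190.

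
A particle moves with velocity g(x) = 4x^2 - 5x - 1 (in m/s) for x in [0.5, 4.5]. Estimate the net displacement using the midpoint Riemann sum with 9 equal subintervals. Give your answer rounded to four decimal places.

67.0700

Δx = (4.5 − 0.5)/9 = 4/9.
Midpoints: 13/18, 7/6, 29/18, 37/18, 2.5, 53/18, 61/18, 23/6, 77/18.
g(13/18) = -409/162, g(7/6) = -25/18, g(29/18) = 215/162, g(37/18) = 911/162, g(2.5) = 11.5, g(53/18) = 3071/162, g(61/18) = 4535/162, g(23/6) = 695/18, g(77/18) = 8231/162.
Sum = Δx · [g(13/18) + g(7/6) + g(29/18) + ...].
Sum ≈ 67.0700.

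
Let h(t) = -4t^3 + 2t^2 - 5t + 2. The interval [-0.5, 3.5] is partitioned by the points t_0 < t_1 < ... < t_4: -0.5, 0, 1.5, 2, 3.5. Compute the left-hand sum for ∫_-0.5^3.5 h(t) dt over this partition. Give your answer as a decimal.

Subinterval widths: 0.5, 1.5, 0.5, 1.5.
Left endpoints: -0.5, 0, 1.5, 2.
h(-0.5) = 5.5, h(0) = 2, h(1.5) = -14.5, h(2) = -32.
Sum = Σ Δt_i · h(t_i).
Sum = -49.5.

-49.5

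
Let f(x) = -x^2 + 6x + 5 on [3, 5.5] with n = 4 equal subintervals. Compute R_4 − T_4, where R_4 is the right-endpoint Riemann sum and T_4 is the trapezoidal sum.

-1.953125

R_4 = 27.67578125.
T_4 = 29.62890625.
R_4 − T_4 = -1.953125.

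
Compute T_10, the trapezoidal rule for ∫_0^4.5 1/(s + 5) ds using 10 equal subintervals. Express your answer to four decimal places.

Δs = (4.5 − 0)/10 = 0.45.
f(0) = 0.2, f(0.45) = 20/109, f(0.9) = 10/59, f(1.35) = 20/127, f(1.8) = 5/34, f(2.25) = 4/29, f(2.7) = 10/77, f(3.15) = 20/163, f(3.6) = 5/43, f(4.05) = 20/181, f(4.5) = 2/19.
T_10 = (Δs/2)·[f(s_0) + 2f(s_1) + ... + 2f(s_{9}) + f(s_10)].
Sum ≈ 0.6423.

0.6423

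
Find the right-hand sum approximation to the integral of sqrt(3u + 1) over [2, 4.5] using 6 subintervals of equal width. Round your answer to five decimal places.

Δu = (4.5 − 2)/6 = 5/12.
Right endpoints: 29/12, 17/6, 3.25, 11/3, 49/12, 4.5.
f(29/12) ≈ 2.87228, f(17/6) ≈ 3.08221, f(3.25) ≈ 3.27872, f(11/3) ≈ 3.46410, f(49/12) ≈ 3.64005, f(4.5) ≈ 3.80789.
Sum = Δu · [f(29/12) + f(17/6) + f(3.25) + ...].
Sum ≈ 8.39385.

8.39385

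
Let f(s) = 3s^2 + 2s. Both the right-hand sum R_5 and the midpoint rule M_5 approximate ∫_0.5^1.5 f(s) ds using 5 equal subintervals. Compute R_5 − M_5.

0.83

R_5 = 6.07.
M_5 = 5.24.
R_5 − M_5 = 0.83.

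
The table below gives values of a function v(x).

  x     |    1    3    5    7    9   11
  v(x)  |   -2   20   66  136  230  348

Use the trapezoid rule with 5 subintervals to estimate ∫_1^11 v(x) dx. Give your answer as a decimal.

Δx = 2.
T_5 = (2/2)·[(-2) + 2·20 + 2·66 + 2·136 + 2·230 + 348] = 1250.

1250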